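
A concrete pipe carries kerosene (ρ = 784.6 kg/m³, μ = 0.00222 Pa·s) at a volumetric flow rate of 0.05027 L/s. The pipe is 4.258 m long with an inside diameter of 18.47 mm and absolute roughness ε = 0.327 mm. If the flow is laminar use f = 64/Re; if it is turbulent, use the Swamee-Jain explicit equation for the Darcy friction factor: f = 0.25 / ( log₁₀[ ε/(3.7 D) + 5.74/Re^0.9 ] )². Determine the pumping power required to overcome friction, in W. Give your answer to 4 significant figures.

P ≈ 0.008363 W

Q = 0.05027 L/s = 0.05027/1000 = 5.027e-05 m³/s.
Cross-sectional area A = πD²/4 = π(0.01847)²/4 = 0.0002679 m²; mean velocity V = Q/A = 5.027e-05/0.0002679 = 0.1876 m/s.
Reynolds number Re = ρVD/μ = 784.6 · 0.1876 · 0.01847 / 0.00222 = 1225.
Re < 2300 → laminar flow, so f = 64/Re = 64/1225 = 0.05226 (the turbulent correlation is not needed).
Darcy-Weisbach: ΔP = f(L/D)(ρV²/2) = 0.05226·(4.258/0.01847)·(784.6·0.1876²/2) = 0.05226·230.5·13.81 = 166.4 Pa.
Pumping power P = QΔP = 5.027e-05·166.4 = 0.0083631 W = 0.008363 W.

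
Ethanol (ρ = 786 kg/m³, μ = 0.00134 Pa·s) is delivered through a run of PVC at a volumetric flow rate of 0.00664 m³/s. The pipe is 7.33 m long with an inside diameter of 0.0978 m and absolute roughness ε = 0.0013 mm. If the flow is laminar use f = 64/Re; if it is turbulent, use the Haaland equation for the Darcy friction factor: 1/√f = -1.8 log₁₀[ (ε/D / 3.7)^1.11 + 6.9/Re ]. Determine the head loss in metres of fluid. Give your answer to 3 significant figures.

h_f ≈ 0.0617 m

Cross-sectional area A = πD²/4 = π(0.0978)²/4 = 0.007512 m²; mean velocity V = Q/A = 0.00664/0.007512 = 0.8839 m/s.
Reynolds number Re = ρVD/μ = 786 · 0.8839 · 0.0978 / 0.00134 = 5.071e+04.
Re > 4000 → turbulent. Relative roughness ε/D = 1.3e-06/0.0978 = 1.33e-05. Haaland: 1/√f = -1.8 log₁₀[(1.33e-05/3.7)^1.11 + 6.9/5.071e+04] = -1.8 log₁₀[9.05e-07 + 0.000136] = 6.954, so f = 0.02068.
Darcy-Weisbach: ΔP = f(L/D)(ρV²/2) = 0.02068·(7.33/0.0978)·(786·0.8839²/2) = 0.02068·74.95·307 = 475.9 Pa.
Head loss h_f = ΔP/(ρg) = 475.9/(786·9.81) = 0.0617 m.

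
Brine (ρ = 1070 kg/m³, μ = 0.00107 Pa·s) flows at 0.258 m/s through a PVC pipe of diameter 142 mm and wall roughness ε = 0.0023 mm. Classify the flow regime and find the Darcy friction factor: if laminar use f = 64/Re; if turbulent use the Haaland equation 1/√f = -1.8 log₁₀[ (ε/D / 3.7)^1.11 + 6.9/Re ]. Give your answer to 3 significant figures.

f ≈ 0.0223

Re = ρVD/μ = 1070·0.258·0.142/0.00107 = 3.664e+04.
Re > 4000 → turbulent. ε/D = 2.3e-06/0.142 = 1.62e-05; Haaland: 1/√f = -1.8 log₁₀[1.13e-06 + 0.000188] = 6.7, so f = 0.02227.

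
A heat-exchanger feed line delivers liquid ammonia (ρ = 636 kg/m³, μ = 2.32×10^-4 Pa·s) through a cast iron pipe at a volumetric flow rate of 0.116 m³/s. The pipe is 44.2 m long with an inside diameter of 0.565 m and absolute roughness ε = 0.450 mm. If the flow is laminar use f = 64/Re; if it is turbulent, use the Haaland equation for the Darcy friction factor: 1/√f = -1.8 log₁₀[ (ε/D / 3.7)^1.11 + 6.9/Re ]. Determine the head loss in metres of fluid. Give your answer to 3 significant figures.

Cross-sectional area A = πD²/4 = π(0.565)²/4 = 0.2507 m²; mean velocity V = Q/A = 0.116/0.2507 = 0.4627 m/s.
Reynolds number Re = ρVD/μ = 636 · 0.4627 · 0.565 / 0.000232 = 7.166e+05.
Re > 4000 → turbulent. Relative roughness ε/D = 0.00045/0.565 = 0.000796. Haaland: 1/√f = -1.8 log₁₀[(0.000796/3.7)^1.11 + 6.9/7.166e+05] = -1.8 log₁₀[8.5e-05 + 9.63e-06] = 7.243, so f = 0.01906.
Darcy-Weisbach: ΔP = f(L/D)(ρV²/2) = 0.01906·(44.2/0.565)·(636·0.4627²/2) = 0.01906·78.23·68.07 = 101.5 Pa.
Head loss h_f = ΔP/(ρg) = 101.5/(636·9.81) = 0.0163 m.

h_f ≈ 0.0163 m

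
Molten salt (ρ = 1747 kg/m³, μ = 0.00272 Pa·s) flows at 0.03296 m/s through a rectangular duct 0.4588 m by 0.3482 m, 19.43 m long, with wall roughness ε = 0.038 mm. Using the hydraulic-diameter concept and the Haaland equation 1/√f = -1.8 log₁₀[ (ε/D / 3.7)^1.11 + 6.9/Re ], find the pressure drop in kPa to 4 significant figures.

ΔP ≈ 0.001515 kPa

Hydraulic diameter D_h = 4A/P = 4·(0.4588·0.3482)/(2·(0.4588+0.3482)) = 0.639/1.614 = 0.3959 m.
Re = ρVD_h/μ = 1747·0.03296·0.3959/0.00272 = 8381.
ε/D_h = 3.8e-05/0.3959 = 9.6e-05; Haaland gives 1/√f = -1.8 log₁₀[8.12e-06+0.000823] = 5.544, so f = 0.03253.
ΔP = f(L/D_h)(ρV²/2) = 0.03253·19.43/0.3959·0.9489 = 1.515 Pa.
ΔP = 0.001515 kPa.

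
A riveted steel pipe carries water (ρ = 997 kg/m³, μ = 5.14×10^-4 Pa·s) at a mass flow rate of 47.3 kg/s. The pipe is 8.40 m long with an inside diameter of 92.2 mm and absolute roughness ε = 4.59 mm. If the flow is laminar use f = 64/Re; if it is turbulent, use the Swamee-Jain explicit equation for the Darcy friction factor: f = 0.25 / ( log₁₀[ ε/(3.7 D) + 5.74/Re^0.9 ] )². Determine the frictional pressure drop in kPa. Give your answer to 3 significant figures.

A = πD²/4 = π(0.0922)²/4 = 0.006677 m²; mean velocity V = ṁ/(ρA) = 47.3/(997 · 0.006677) = 7.106 m/s.
Reynolds number Re = ρVD/μ = 997 · 7.106 · 0.0922 / 0.000514 = 1.271e+06.
Re > 4000 → turbulent. Relative roughness ε/D = 0.00459/0.0922 = 0.0498. Swamee-Jain: f = 0.25/(log₁₀[0.0498/3.7 + 5.74/1.271e+06^0.9])² = 0.25/(log₁₀[0.0135 + 1.84e-05])² = 0.25/(-1.871)² = 0.07145.
Darcy-Weisbach: ΔP = f(L/D)(ρV²/2) = 0.07145·(8.4/0.0922)·(997·7.106²/2) = 0.07145·91.11·2.517e+04 = 1.639e+05 Pa.
ΔP = 1.639e+05 Pa = 164 kPa.

ΔP ≈ 164 kPa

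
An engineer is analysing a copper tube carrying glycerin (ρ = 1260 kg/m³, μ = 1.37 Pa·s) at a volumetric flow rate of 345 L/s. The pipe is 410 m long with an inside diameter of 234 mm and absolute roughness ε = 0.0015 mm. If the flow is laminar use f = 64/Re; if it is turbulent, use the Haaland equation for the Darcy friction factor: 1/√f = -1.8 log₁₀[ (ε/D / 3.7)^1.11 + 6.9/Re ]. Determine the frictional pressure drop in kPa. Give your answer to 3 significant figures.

ΔP ≈ 2630 kPa

Q = 345 L/s = 345/1000 = 0.345 m³/s.
Cross-sectional area A = πD²/4 = π(0.234)²/4 = 0.04301 m²; mean velocity V = Q/A = 0.345/0.04301 = 8.022 m/s.
Reynolds number Re = ρVD/μ = 1260 · 8.022 · 0.234 / 1.37 = 1726.
Re < 2300 → laminar flow, so f = 64/Re = 64/1726 = 0.03707 (the turbulent correlation is not needed).
Darcy-Weisbach: ΔP = f(L/D)(ρV²/2) = 0.03707·(410/0.234)·(1260·8.022²/2) = 0.03707·1752·4.054e+04 = 2.633e+06 Pa.
ΔP = 2.633e+06 Pa = 2630 kPa.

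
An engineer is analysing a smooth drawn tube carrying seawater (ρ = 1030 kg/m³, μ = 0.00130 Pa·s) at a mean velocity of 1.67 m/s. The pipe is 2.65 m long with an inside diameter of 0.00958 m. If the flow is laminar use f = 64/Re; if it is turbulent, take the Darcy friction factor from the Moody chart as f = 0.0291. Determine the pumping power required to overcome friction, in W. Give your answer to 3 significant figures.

Reynolds number Re = ρVD/μ = 1030 · 1.67 · 0.00958 / 0.0013 = 1.268e+04.
Re > 4000 → turbulent; use the Moody-chart value f = 0.0291.
Darcy-Weisbach: ΔP = f(L/D)(ρV²/2) = 0.0291·(2.65/0.00958)·(1030·1.67²/2) = 0.0291·276.6·1436 = 1.156e+04 Pa.
Q = V·A = 1.67·7.208e-05 = 0.0001204 m³/s.
Pumping power P = QΔP = 0.0001204·1.156e+04 = 1.392 W = 1.39 W.

P ≈ 1.39 W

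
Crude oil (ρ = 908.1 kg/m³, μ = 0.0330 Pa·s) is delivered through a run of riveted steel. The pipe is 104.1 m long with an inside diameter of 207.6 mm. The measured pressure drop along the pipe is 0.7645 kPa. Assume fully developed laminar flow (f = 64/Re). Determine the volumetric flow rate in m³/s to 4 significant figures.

Q ≈ 0.01015 m³/s

For laminar flow, f = 64/Re with Re = ρVD/μ, so Darcy-Weisbach reduces to ΔP = 32μLV/D². Solving for V: V = ΔP·D²/(32μL) = 764.5·(0.2076)²/(32·0.033·104.1) = 0.2997 m/s.
Check: Re = ρVD/μ = 908.1·0.2997·0.2076/0.033 = 1712 < 2300, so the laminar assumption holds.
Q = V·A = 0.2997·(π/4·0.2076²) = 0.01015 m³/s = 0.01015 m³/s.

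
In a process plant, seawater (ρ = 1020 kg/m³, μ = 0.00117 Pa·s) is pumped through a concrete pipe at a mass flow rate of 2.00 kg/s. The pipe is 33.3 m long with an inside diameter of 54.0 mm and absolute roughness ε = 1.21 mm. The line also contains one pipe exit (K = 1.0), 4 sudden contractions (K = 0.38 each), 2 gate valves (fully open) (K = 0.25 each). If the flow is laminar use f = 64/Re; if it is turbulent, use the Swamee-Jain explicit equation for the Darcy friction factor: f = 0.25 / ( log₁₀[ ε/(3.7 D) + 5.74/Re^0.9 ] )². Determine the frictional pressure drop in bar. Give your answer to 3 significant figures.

ΔP ≈ 0.132 bar

A = πD²/4 = π(0.054)²/4 = 0.00229 m²; mean velocity V = ṁ/(ρA) = 2/(1020 · 0.00229) = 0.8562 m/s.
Reynolds number Re = ρVD/μ = 1020 · 0.8562 · 0.054 / 0.00117 = 4.031e+04.
Re > 4000 → turbulent. Relative roughness ε/D = 0.00121/0.054 = 0.0224. Swamee-Jain: f = 0.25/(log₁₀[0.0224/3.7 + 5.74/4.031e+04^0.9])² = 0.25/(log₁₀[0.00606 + 0.000411])² = 0.25/(-2.189)² = 0.05216.
Total minor-loss coefficient ΣK = 1·1 + 4·0.38 + 2·0.25 = 3.02.
ΔP = [f·L/D + ΣK]·(ρV²/2) = [0.05216·33.3/0.054 + 3.02]·(1020·0.8562²/2) = [32.17 + 3.02]·373.8 = 1.315e+04 Pa.
ΔP = 1.315e+04 Pa = 0.132 bar.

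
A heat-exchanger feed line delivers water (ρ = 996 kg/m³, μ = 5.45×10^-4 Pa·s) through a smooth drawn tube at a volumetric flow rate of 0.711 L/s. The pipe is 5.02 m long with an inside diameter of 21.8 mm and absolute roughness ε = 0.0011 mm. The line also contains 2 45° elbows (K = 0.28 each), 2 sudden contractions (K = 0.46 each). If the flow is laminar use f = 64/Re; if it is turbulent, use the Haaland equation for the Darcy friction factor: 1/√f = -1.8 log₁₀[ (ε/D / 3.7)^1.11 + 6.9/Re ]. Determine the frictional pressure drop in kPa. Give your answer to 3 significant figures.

ΔP ≈ 10.6 kPa

Q = 0.711 L/s = 0.711/1000 = 0.000711 m³/s.
Cross-sectional area A = πD²/4 = π(0.0218)²/4 = 0.0003733 m²; mean velocity V = Q/A = 0.000711/0.0003733 = 1.905 m/s.
Reynolds number Re = ρVD/μ = 996 · 1.905 · 0.0218 / 0.000545 = 7.589e+04.
Re > 4000 → turbulent. Relative roughness ε/D = 1.1e-06/0.0218 = 5.05e-05. Haaland: 1/√f = -1.8 log₁₀[(5.05e-05/3.7)^1.11 + 6.9/7.589e+04] = -1.8 log₁₀[3.98e-06 + 9.09e-05] = 7.241, so f = 0.01907.
Total minor-loss coefficient ΣK = 2·0.28 + 2·0.46 = 1.48.
ΔP = [f·L/D + ΣK]·(ρV²/2) = [0.01907·5.02/0.0218 + 1.48]·(996·1.905²/2) = [4.392 + 1.48]·1807 = 1.061e+04 Pa.
ΔP = 1.061e+04 Pa = 10.6 kPa.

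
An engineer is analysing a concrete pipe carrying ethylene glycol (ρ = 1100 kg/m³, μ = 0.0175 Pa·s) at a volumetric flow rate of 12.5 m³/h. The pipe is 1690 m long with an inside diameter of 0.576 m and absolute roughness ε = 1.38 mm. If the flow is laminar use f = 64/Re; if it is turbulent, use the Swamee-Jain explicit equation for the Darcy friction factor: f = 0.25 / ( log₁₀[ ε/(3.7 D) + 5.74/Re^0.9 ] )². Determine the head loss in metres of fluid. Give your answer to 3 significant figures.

Q = 12.5 m³/h = 12.5/3600 = 0.003472 m³/s.
Cross-sectional area A = πD²/4 = π(0.576)²/4 = 0.2606 m²; mean velocity V = Q/A = 0.003472/0.2606 = 0.01333 m/s.
Reynolds number Re = ρVD/μ = 1100 · 0.01333 · 0.576 / 0.0175 = 482.4.
Re < 2300 → laminar flow, so f = 64/Re = 64/482.4 = 0.1327 (the turbulent correlation is not needed).
Darcy-Weisbach: ΔP = f(L/D)(ρV²/2) = 0.1327·(1690/0.576)·(1100·0.01333²/2) = 0.1327·2934·0.09766 = 38.01 Pa.
Head loss h_f = ΔP/(ρg) = 38.01/(1100·9.81) = 0.00352 m.

h_f ≈ 0.00352 m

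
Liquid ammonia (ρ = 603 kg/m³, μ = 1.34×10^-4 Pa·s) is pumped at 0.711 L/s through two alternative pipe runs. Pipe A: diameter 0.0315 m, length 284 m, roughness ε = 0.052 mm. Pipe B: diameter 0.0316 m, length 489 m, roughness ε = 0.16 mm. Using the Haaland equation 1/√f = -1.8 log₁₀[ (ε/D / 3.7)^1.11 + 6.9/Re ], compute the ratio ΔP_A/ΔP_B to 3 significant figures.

Pipe A: V = Q/A = 0.000711/0.0007793 = 0.9123 m/s; Re = 1.293e+05; ε/D = 0.00165; Haaland → f = 0.02366; ΔP_A = f(L/D)(ρV²/2) = 5.353e+04 Pa.
Pipe B: V = Q/A = 0.000711/0.0007843 = 0.9066 m/s; Re = 1.289e+05; ε/D = 0.00506; Haaland → f = 0.0312; ΔP_B = f(L/D)(ρV²/2) = 1.197e+05 Pa.
ΔP_A/ΔP_B = 5.353e+04/1.197e+05 = 0.447.

ΔP_A/ΔP_B ≈ 0.447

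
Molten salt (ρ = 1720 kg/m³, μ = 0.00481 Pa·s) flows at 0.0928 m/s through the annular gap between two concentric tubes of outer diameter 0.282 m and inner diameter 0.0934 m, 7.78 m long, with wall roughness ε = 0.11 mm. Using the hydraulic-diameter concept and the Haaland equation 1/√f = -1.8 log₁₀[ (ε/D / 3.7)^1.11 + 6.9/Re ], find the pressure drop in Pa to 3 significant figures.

ΔP ≈ 10.9 Pa

Hydraulic diameter D_h = 4A/P = D_o - D_i = 0.282 - 0.0934 = 0.1886 m.
Re = ρVD_h/μ = 1720·0.0928·0.1886/0.00481 = 6259.
ε/D_h = 0.00011/0.1886 = 0.000583; Haaland gives 1/√f = -1.8 log₁₀[6.02e-05+0.0011] = 5.282, so f = 0.03584.
ΔP = f(L/D_h)(ρV²/2) = 0.03584·7.78/0.1886·7.406 = 10.95 Pa.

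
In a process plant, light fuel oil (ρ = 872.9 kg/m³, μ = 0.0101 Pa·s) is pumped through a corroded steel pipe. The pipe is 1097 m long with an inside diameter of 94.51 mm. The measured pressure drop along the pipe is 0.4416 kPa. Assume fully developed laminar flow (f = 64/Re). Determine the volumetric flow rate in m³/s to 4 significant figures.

For laminar flow, f = 64/Re with Re = ρVD/μ, so Darcy-Weisbach reduces to ΔP = 32μLV/D². Solving for V: V = ΔP·D²/(32μL) = 441.6·(0.09451)²/(32·0.0101·1097) = 0.01113 m/s.
Check: Re = ρVD/μ = 872.9·0.01113·0.09451/0.0101 = 90.87 < 2300, so the laminar assumption holds.
Q = V·A = 0.01113·(π/4·0.09451²) = 7.805e-05 m³/s = 7.805×10^-5 m³/s.

Q ≈ 7.805×10^-5 m³/s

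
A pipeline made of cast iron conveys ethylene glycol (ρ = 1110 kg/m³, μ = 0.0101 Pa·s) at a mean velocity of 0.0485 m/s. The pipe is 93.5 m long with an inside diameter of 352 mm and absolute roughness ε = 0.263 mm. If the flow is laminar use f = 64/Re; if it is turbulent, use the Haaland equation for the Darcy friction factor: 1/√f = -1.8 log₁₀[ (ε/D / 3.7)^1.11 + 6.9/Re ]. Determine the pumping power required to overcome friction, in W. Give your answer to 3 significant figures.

P ≈ 0.0558 W

Reynolds number Re = ρVD/μ = 1110 · 0.0485 · 0.352 / 0.0101 = 1876.
Re < 2300 → laminar flow, so f = 64/Re = 64/1876 = 0.03411 (the turbulent correlation is not needed).
Darcy-Weisbach: ΔP = f(L/D)(ρV²/2) = 0.03411·(93.5/0.352)·(1110·0.0485²/2) = 0.03411·265.6·1.305 = 11.83 Pa.
Q = V·A = 0.0485·0.09731 = 0.00472 m³/s.
Pumping power P = QΔP = 0.00472·11.83 = 0.05583 W = 0.0558 W.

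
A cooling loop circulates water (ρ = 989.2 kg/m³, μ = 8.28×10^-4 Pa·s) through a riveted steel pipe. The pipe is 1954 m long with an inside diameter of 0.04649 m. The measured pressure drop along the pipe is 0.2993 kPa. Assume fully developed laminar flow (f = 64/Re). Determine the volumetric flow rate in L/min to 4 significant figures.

For laminar flow, f = 64/Re with Re = ρVD/μ, so Darcy-Weisbach reduces to ΔP = 32μLV/D². Solving for V: V = ΔP·D²/(32μL) = 299.3·(0.04649)²/(32·0.000828·1954) = 0.01249 m/s.
Check: Re = ρVD/μ = 989.2·0.01249·0.04649/0.000828 = 694 < 2300, so the laminar assumption holds.
Q = V·A = 0.01249·(π/4·0.04649²) = 2.121e-05 m³/s = 1.273 L/min.

Q ≈ 1.273 L/min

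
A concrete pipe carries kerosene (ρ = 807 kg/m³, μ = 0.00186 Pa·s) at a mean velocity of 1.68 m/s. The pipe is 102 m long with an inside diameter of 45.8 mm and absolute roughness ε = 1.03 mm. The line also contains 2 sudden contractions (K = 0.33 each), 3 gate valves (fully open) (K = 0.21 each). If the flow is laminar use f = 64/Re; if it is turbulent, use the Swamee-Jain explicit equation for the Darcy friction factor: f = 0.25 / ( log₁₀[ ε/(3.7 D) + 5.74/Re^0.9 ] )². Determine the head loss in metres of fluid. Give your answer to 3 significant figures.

h_f ≈ 17.0 m

Reynolds number Re = ρVD/μ = 807 · 1.68 · 0.0458 / 0.00186 = 3.338e+04.
Re > 4000 → turbulent. Relative roughness ε/D = 0.00103/0.0458 = 0.0225. Swamee-Jain: f = 0.25/(log₁₀[0.0225/3.7 + 5.74/3.338e+04^0.9])² = 0.25/(log₁₀[0.00608 + 0.000487])² = 0.25/(-2.183)² = 0.05247.
Total minor-loss coefficient ΣK = 2·0.33 + 3·0.21 = 1.29.
ΔP = [f·L/D + ΣK]·(ρV²/2) = [0.05247·102/0.0458 + 1.29]·(807·1.68²/2) = [116.9 + 1.29]·1139 = 1.346e+05 Pa.
Head loss h_f = ΔP/(ρg) = 1.346e+05/(807·9.81) = 17.0 m.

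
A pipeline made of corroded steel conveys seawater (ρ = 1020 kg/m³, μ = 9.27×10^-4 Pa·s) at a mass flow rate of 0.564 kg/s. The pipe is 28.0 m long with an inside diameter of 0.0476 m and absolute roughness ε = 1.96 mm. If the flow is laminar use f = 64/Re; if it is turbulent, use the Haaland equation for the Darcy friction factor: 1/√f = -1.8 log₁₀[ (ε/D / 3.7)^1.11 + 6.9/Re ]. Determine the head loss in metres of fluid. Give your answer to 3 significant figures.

A = πD²/4 = π(0.0476)²/4 = 0.00178 m²; mean velocity V = ṁ/(ρA) = 0.564/(1020 · 0.00178) = 0.3107 m/s.
Reynolds number Re = ρVD/μ = 1020 · 0.3107 · 0.0476 / 0.000927 = 1.627e+04.
Re > 4000 → turbulent. Relative roughness ε/D = 0.00196/0.0476 = 0.0412. Haaland: 1/√f = -1.8 log₁₀[(0.0412/3.7)^1.11 + 6.9/1.627e+04] = -1.8 log₁₀[0.00679 + 0.000424] = 3.856, so f = 0.06726.
Darcy-Weisbach: ΔP = f(L/D)(ρV²/2) = 0.06726·(28/0.0476)·(1020·0.3107²/2) = 0.06726·588.2·49.24 = 1948 Pa.
Head loss h_f = ΔP/(ρg) = 1948/(1020·9.81) = 0.195 m.

h_f ≈ 0.195 m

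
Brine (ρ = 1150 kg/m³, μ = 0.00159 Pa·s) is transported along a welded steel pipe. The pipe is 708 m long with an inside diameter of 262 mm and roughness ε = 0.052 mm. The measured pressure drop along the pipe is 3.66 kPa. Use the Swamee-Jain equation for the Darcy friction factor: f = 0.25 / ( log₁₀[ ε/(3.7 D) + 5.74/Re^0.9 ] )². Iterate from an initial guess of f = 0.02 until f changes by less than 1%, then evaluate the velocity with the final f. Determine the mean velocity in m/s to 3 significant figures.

V ≈ 0.339 m/s

Rearranging Darcy-Weisbach: V = √(2·ΔP·D/(f·L·ρ)). With ε/D = 5.2e-05/0.262 = 0.000198, iterate starting from f = 0.02:
  f = 0.02 → V = √(2·3660·0.262/(0.02·708·1150)) = 0.3432 m/s; Re = ρVD/μ = 6.503e+04; f → 0.02048
  f = 0.02048 → V = 0.3391 m/s; Re = 6.426e+04; f → 0.02053
Converged (Δf/f < 1%). With the final f = 0.02053: V = √(2·3660·0.262/(0.02053·708·1150)) = 0.3387 m/s.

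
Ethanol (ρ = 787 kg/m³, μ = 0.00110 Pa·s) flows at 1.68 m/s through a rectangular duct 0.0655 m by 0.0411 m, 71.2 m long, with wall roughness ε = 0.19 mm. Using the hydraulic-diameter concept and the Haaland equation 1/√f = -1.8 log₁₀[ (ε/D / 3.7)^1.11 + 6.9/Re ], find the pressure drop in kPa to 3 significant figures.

Hydraulic diameter D_h = 4A/P = 4·(0.0655·0.0411)/(2·(0.0655+0.0411)) = 0.01077/0.2132 = 0.05051 m.
Re = ρVD_h/μ = 787·1.68·0.05051/0.0011 = 6.071e+04.
ε/D_h = 0.00019/0.05051 = 0.00376; Haaland gives 1/√f = -1.8 log₁₀[0.000476+0.000114] = 5.812, so f = 0.0296.
ΔP = f(L/D_h)(ρV²/2) = 0.0296·71.2/0.05051·1111 = 4.634e+04 Pa.
ΔP = 46.3 kPa.

ΔP ≈ 46.3 kPa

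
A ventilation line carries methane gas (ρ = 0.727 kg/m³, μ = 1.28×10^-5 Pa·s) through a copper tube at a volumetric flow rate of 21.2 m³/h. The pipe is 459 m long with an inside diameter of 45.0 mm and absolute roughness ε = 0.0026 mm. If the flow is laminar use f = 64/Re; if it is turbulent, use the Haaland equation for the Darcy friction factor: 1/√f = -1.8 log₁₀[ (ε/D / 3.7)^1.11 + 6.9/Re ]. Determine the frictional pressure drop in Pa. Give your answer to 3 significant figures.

ΔP ≈ 1600 Pa

Q = 21.2 m³/h = 21.2/3600 = 0.005889 m³/s.
Cross-sectional area A = πD²/4 = π(0.045)²/4 = 0.00159 m²; mean velocity V = Q/A = 0.005889/0.00159 = 3.703 m/s.
Reynolds number Re = ρVD/μ = 0.727 · 3.703 · 0.045 / 1.28e-05 = 9464.
Re > 4000 → turbulent. Relative roughness ε/D = 2.6e-06/0.045 = 5.78e-05. Haaland: 1/√f = -1.8 log₁₀[(5.78e-05/3.7)^1.11 + 6.9/9464] = -1.8 log₁₀[4.62e-06 + 0.000729] = 5.642, so f = 0.03141.
Darcy-Weisbach: ΔP = f(L/D)(ρV²/2) = 0.03141·(459/0.045)·(0.727·3.703²/2) = 0.03141·1.02e+04·4.984 = 1597 Pa.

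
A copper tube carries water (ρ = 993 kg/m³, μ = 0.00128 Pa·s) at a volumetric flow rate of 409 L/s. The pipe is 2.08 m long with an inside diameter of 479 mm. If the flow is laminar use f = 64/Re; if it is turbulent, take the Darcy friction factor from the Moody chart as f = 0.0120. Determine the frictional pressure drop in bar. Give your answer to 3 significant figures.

ΔP ≈ 0.00133 bar

Q = 409 L/s = 409/1000 = 0.409 m³/s.
Cross-sectional area A = πD²/4 = π(0.479)²/4 = 0.1802 m²; mean velocity V = Q/A = 0.409/0.1802 = 2.27 m/s.
Reynolds number Re = ρVD/μ = 993 · 2.27 · 0.479 / 0.00128 = 8.434e+05.
Re > 4000 → turbulent; use the Moody-chart value f = 0.0120.
Darcy-Weisbach: ΔP = f(L/D)(ρV²/2) = 0.012·(2.08/0.479)·(993·2.27²/2) = 0.012·4.342·2558 = 133.3 Pa.
ΔP = 133.3 Pa = 0.00133 bar.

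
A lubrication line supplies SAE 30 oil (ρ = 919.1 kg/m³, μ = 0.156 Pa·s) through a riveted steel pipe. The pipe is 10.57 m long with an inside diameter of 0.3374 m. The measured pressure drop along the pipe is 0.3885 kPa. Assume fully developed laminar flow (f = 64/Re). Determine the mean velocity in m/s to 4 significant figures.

V ≈ 0.8382 m/s

For laminar flow, f = 64/Re with Re = ρVD/μ, so Darcy-Weisbach reduces to ΔP = 32μLV/D². Solving for V: V = ΔP·D²/(32μL) = 388.5·(0.3374)²/(32·0.156·10.57) = 0.8382 m/s.
Check: Re = ρVD/μ = 919.1·0.8382·0.3374/0.156 = 1666 < 2300, so the laminar assumption holds.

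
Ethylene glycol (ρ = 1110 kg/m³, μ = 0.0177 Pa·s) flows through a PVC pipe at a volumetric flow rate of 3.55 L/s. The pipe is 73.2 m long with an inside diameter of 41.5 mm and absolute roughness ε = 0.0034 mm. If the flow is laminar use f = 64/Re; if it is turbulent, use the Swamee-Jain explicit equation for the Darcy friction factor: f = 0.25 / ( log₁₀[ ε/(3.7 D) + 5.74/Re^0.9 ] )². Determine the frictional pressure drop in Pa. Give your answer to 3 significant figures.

Q = 3.55 L/s = 3.55/1000 = 0.00355 m³/s.
Cross-sectional area A = πD²/4 = π(0.0415)²/4 = 0.001353 m²; mean velocity V = Q/A = 0.00355/0.001353 = 2.624 m/s.
Reynolds number Re = ρVD/μ = 1110 · 2.624 · 0.0415 / 0.0177 = 6830.
Re > 4000 → turbulent. Relative roughness ε/D = 3.4e-06/0.0415 = 8.19e-05. Swamee-Jain: f = 0.25/(log₁₀[8.19e-05/3.7 + 5.74/6830^0.9])² = 0.25/(log₁₀[2.21e-05 + 0.00203])² = 0.25/(-2.687)² = 0.03462.
Darcy-Weisbach: ΔP = f(L/D)(ρV²/2) = 0.03462·(73.2/0.0415)·(1110·2.624²/2) = 0.03462·1764·3823 = 2.334e+05 Pa.

ΔP ≈ 233000 Pa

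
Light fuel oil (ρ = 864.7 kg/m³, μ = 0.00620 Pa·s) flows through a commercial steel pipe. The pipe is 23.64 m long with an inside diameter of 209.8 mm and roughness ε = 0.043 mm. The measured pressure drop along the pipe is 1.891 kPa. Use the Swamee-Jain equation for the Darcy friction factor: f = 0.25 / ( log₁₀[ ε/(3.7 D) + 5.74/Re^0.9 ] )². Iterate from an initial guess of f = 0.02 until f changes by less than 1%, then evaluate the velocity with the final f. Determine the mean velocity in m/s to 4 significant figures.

Rearranging Darcy-Weisbach: V = √(2·ΔP·D/(f·L·ρ)). With ε/D = 4.3e-05/0.2098 = 0.000205, iterate starting from f = 0.02:
  f = 0.02 → V = √(2·1891·0.2098/(0.02·23.64·864.7)) = 1.393 m/s; Re = ρVD/μ = 4.076e+04; f → 0.02248
  f = 0.02248 → V = 1.314 m/s; Re = 3.845e+04; f → 0.02275
  f = 0.02275 → V = 1.306 m/s; Re = 3.822e+04; f → 0.02278
Converged (Δf/f < 1%). With the final f = 0.02278: V = √(2·1891·0.2098/(0.02278·23.64·864.7)) = 1.305 m/s.

V ≈ 1.305 m/s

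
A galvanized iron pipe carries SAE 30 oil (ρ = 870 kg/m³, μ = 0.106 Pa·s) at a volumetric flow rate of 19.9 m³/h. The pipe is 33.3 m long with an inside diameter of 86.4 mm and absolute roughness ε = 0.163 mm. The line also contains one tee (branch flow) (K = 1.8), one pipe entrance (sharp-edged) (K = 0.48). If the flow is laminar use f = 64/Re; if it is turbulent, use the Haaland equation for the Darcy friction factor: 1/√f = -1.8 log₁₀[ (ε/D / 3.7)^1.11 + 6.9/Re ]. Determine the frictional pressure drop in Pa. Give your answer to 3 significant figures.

Q = 19.9 m³/h = 19.9/3600 = 0.005528 m³/s.
Cross-sectional area A = πD²/4 = π(0.0864)²/4 = 0.005863 m²; mean velocity V = Q/A = 0.005528/0.005863 = 0.9428 m/s.
Reynolds number Re = ρVD/μ = 870 · 0.9428 · 0.0864 / 0.106 = 668.6.
Re < 2300 → laminar flow, so f = 64/Re = 64/668.6 = 0.09572 (the turbulent correlation is not needed).
Total minor-loss coefficient ΣK = 1·1.8 + 1·0.48 = 2.28.
ΔP = [f·L/D + ΣK]·(ρV²/2) = [0.09572·33.3/0.0864 + 2.28]·(870·0.9428²/2) = [36.89 + 2.28]·386.7 = 1.515e+04 Pa.

ΔP ≈ 15100 Pa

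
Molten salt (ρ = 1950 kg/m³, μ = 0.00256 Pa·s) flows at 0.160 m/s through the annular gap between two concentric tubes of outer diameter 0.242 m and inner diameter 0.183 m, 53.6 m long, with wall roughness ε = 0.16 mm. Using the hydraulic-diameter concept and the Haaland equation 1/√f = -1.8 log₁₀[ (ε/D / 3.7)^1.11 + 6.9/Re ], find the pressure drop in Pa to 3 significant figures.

Hydraulic diameter D_h = 4A/P = D_o - D_i = 0.242 - 0.183 = 0.059 m.
Re = ρVD_h/μ = 1950·0.16·0.059/0.00256 = 7191.
ε/D_h = 0.00016/0.059 = 0.00271; Haaland gives 1/√f = -1.8 log₁₀[0.000331+0.00096] = 5.2, so f = 0.03698.
ΔP = f(L/D_h)(ρV²/2) = 0.03698·53.6/0.059·24.96 = 838.5 Pa.

ΔP ≈ 838 Pa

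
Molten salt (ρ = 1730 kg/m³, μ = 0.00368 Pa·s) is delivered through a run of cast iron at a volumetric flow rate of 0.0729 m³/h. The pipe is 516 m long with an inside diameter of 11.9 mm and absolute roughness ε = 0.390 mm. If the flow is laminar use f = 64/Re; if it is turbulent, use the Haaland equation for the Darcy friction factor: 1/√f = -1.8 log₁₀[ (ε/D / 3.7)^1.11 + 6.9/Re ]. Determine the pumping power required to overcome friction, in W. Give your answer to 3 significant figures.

Q = 0.0729 m³/h = 0.0729/3600 = 2.025e-05 m³/s.
Cross-sectional area A = πD²/4 = π(0.0119)²/4 = 0.0001112 m²; mean velocity V = Q/A = 2.025e-05/0.0001112 = 0.1821 m/s.
Reynolds number Re = ρVD/μ = 1730 · 0.1821 · 0.0119 / 0.00368 = 1019.
Re < 2300 → laminar flow, so f = 64/Re = 64/1019 = 0.06283 (the turbulent correlation is not needed).
Darcy-Weisbach: ΔP = f(L/D)(ρV²/2) = 0.06283·(516/0.0119)·(1730·0.1821²/2) = 0.06283·4.336e+04·28.67 = 7.813e+04 Pa.
Pumping power P = QΔP = 2.025e-05·7.813e+04 = 1.582 W = 1.58 W.

P ≈ 1.58 W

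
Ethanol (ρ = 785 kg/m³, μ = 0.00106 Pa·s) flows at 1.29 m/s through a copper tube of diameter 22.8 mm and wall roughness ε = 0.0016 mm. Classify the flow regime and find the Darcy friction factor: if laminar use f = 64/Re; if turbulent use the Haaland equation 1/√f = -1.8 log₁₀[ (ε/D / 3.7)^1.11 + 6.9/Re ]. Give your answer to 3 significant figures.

Re = ρVD/μ = 785·1.29·0.0228/0.00106 = 2.178e+04.
Re > 4000 → turbulent. ε/D = 1.6e-06/0.0228 = 7.02e-05; Haaland: 1/√f = -1.8 log₁₀[5.74e-06 + 0.000317] = 6.285, so f = 0.02532.

f ≈ 0.0253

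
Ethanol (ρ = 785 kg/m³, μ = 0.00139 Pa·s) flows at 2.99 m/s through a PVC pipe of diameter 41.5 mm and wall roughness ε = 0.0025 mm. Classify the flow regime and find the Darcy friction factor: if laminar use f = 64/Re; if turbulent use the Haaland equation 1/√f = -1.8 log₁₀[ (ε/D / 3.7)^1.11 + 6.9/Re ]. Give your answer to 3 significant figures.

f ≈ 0.0194

Re = ρVD/μ = 785·2.99·0.0415/0.00139 = 7.008e+04.
Re > 4000 → turbulent. ε/D = 2.5e-06/0.0415 = 6.02e-05; Haaland: 1/√f = -1.8 log₁₀[4.84e-06 + 9.85e-05] = 7.175, so f = 0.01943.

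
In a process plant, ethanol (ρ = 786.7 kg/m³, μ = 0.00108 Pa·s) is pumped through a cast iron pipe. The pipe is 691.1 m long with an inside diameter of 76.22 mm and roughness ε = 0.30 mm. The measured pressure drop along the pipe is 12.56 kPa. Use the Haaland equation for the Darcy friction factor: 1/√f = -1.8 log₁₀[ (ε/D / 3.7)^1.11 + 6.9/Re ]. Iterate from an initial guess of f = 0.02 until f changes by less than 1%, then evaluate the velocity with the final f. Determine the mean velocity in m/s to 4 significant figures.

V ≈ 0.3263 m/s

Rearranging Darcy-Weisbach: V = √(2·ΔP·D/(f·L·ρ)). With ε/D = 0.0003/0.07622 = 0.00394, iterate starting from f = 0.02:
  f = 0.02 → V = √(2·1.256e+04·0.07622/(0.02·691.1·786.7)) = 0.4196 m/s; Re = ρVD/μ = 2.33e+04; f → 0.03215
  f = 0.03215 → V = 0.331 m/s; Re = 1.838e+04; f → 0.03302
  f = 0.03302 → V = 0.3266 m/s; Re = 1.813e+04; f → 0.03307
Converged (Δf/f < 1%). With the final f = 0.03307: V = √(2·1.256e+04·0.07622/(0.03307·691.1·786.7)) = 0.3263 m/s.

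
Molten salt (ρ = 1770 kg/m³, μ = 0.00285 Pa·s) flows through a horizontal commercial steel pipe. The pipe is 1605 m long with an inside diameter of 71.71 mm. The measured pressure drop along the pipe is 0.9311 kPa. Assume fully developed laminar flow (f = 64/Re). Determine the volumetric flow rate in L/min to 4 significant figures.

Q ≈ 7.927 L/min

For laminar flow, f = 64/Re with Re = ρVD/μ, so Darcy-Weisbach reduces to ΔP = 32μLV/D². Solving for V: V = ΔP·D²/(32μL) = 931.1·(0.07171)²/(32·0.00285·1605) = 0.03271 m/s.
Check: Re = ρVD/μ = 1770·0.03271·0.07171/0.00285 = 1457 < 2300, so the laminar assumption holds.
Q = V·A = 0.03271·(π/4·0.07171²) = 0.0001321 m³/s = 7.927 L/min.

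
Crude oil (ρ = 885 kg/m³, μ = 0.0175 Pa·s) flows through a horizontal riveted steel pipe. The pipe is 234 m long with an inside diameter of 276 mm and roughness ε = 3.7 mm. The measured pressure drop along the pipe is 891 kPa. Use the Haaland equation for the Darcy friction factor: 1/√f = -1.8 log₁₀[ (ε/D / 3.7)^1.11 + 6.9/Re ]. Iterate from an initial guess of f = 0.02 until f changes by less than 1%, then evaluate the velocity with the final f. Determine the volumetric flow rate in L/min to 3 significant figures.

Rearranging Darcy-Weisbach: V = √(2·ΔP·D/(f·L·ρ)). With ε/D = 0.0037/0.276 = 0.0134, iterate starting from f = 0.02:
  f = 0.02 → V = √(2·8.91e+05·0.276/(0.02·234·885)) = 10.9 m/s; Re = ρVD/μ = 1.521e+05; f → 0.04236
  f = 0.04236 → V = 7.488 m/s; Re = 1.045e+05; f → 0.0425
Converged (Δf/f < 1%). With the final f = 0.0425: V = √(2·8.91e+05·0.276/(0.0425·234·885)) = 7.476 m/s.
Q = V·A = 7.476·(π/4·0.276²) = 0.4473 m³/s = 26800 L/min.

Q ≈ 26800 L/min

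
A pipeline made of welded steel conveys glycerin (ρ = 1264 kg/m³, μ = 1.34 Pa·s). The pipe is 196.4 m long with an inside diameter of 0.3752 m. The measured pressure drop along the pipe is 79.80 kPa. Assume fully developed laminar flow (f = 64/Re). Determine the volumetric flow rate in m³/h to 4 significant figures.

For laminar flow, f = 64/Re with Re = ρVD/μ, so Darcy-Weisbach reduces to ΔP = 32μLV/D². Solving for V: V = ΔP·D²/(32μL) = 7.98e+04·(0.3752)²/(32·1.34·196.4) = 1.334 m/s.
Check: Re = ρVD/μ = 1264·1.334·0.3752/1.34 = 472.1 < 2300, so the laminar assumption holds.
Q = V·A = 1.334·(π/4·0.3752²) = 0.1475 m³/s = 530.9 m³/h.

Q ≈ 530.9 m³/h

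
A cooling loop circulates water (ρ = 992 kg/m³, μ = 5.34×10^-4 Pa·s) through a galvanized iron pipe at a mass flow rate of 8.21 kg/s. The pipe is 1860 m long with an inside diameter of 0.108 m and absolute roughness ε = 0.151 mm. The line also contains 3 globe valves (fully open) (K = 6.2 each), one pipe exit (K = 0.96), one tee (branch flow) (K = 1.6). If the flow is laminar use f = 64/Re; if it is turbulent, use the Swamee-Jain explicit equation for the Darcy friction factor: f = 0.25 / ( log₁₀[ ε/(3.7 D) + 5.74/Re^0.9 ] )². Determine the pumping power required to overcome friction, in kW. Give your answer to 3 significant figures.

A = πD²/4 = π(0.108)²/4 = 0.009161 m²; mean velocity V = ṁ/(ρA) = 8.21/(992 · 0.009161) = 0.9034 m/s.
Reynolds number Re = ρVD/μ = 992 · 0.9034 · 0.108 / 0.000534 = 1.813e+05.
Re > 4000 → turbulent. Relative roughness ε/D = 0.000151/0.108 = 0.0014. Swamee-Jain: f = 0.25/(log₁₀[0.0014/3.7 + 5.74/1.813e+05^0.9])² = 0.25/(log₁₀[0.000378 + 0.000106])² = 0.25/(-3.315)² = 0.02275.
Total minor-loss coefficient ΣK = 3·6.2 + 1·0.96 + 1·1.6 = 21.2.
ΔP = [f·L/D + ΣK]·(ρV²/2) = [0.02275·1860/0.108 + 21.2]·(992·0.9034²/2) = [391.8 + 21.2]·404.8 = 1.672e+05 Pa.
Q = ṁ/ρ = 8.21/992 = 0.008276 m³/s.
Pumping power P = QΔP = 0.008276·1.672e+05 = 1384 W = 1.38 kW.

P ≈ 1.38 kW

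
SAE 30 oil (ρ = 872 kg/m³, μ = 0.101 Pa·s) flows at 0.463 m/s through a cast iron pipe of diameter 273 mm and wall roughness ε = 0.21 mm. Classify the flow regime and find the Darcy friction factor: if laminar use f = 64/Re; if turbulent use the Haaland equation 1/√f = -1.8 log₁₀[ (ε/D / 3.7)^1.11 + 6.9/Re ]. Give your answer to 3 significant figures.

Re = ρVD/μ = 872·0.463·0.273/0.101 = 1091.
Re < 2300 → laminar, so f = 64/Re = 0.05865 (roughness is irrelevant in laminar flow).

f ≈ 0.0586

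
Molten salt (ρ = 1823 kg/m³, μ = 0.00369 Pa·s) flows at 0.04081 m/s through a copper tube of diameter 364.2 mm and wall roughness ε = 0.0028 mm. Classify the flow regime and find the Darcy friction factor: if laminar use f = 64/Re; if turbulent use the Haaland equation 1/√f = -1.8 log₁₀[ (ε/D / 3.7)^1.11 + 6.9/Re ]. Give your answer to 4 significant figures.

Re = ρVD/μ = 1823·0.04081·0.3642/0.00369 = 7343.
Re > 4000 → turbulent. ε/D = 2.8e-06/0.3642 = 7.69e-06; Haaland: 1/√f = -1.8 log₁₀[4.93e-07 + 0.00094] = 5.448, so f = 0.03369.

f ≈ 0.03369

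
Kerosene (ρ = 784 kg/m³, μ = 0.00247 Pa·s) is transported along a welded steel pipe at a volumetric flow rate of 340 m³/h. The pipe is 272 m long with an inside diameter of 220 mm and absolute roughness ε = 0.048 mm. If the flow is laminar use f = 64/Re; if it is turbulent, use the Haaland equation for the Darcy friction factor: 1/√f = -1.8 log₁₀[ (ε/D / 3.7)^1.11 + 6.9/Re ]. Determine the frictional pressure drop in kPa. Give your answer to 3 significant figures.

Q = 340 m³/h = 340/3600 = 0.09444 m³/s.
Cross-sectional area A = πD²/4 = π(0.22)²/4 = 0.03801 m²; mean velocity V = Q/A = 0.09444/0.03801 = 2.485 m/s.
Reynolds number Re = ρVD/μ = 784 · 2.485 · 0.22 / 0.00247 = 1.735e+05.
Re > 4000 → turbulent. Relative roughness ε/D = 4.8e-05/0.22 = 0.000218. Haaland: 1/√f = -1.8 log₁₀[(0.000218/3.7)^1.11 + 6.9/1.735e+05] = -1.8 log₁₀[2.02e-05 + 3.98e-05] = 7.6, so f = 0.01731.
Darcy-Weisbach: ΔP = f(L/D)(ρV²/2) = 0.01731·(272/0.22)·(784·2.485²/2) = 0.01731·1236·2420 = 5.18e+04 Pa.
ΔP = 5.18e+04 Pa = 51.8 kPa.

ΔP ≈ 51.8 kPa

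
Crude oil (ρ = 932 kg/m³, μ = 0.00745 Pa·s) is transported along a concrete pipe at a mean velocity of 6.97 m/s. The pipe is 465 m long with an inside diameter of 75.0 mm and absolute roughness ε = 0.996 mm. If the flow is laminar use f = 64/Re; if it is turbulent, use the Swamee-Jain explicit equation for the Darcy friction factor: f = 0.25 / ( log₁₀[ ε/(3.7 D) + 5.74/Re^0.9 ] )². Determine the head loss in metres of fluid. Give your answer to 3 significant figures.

h_f ≈ 659 m

Reynolds number Re = ρVD/μ = 932 · 6.97 · 0.075 / 0.00745 = 6.54e+04.
Re > 4000 → turbulent. Relative roughness ε/D = 0.000996/0.075 = 0.0133. Swamee-Jain: f = 0.25/(log₁₀[0.0133/3.7 + 5.74/6.54e+04^0.9])² = 0.25/(log₁₀[0.00359 + 0.000266])² = 0.25/(-2.414)² = 0.0429.
Darcy-Weisbach: ΔP = f(L/D)(ρV²/2) = 0.0429·(465/0.075)·(932·6.97²/2) = 0.0429·6200·2.264e+04 = 6.022e+06 Pa.
Head loss h_f = ΔP/(ρg) = 6.022e+06/(932·9.81) = 659 m.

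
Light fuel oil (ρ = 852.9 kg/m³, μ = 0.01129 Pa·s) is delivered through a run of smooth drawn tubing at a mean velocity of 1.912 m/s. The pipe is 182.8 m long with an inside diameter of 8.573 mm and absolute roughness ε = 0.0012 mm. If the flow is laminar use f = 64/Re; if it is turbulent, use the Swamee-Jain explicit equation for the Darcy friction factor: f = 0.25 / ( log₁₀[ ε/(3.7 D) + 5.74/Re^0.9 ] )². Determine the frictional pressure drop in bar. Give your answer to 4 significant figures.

Reynolds number Re = ρVD/μ = 852.9 · 1.912 · 0.008573 / 0.0113 = 1238.
Re < 2300 → laminar flow, so f = 64/Re = 64/1238 = 0.05168 (the turbulent correlation is not needed).
Darcy-Weisbach: ΔP = f(L/D)(ρV²/2) = 0.05168·(182.8/0.008573)·(852.9·1.912²/2) = 0.05168·2.132e+04·1559 = 1.718e+06 Pa.
ΔP = 1.718e+06 Pa = 17.18 bar.

ΔP ≈ 17.18 bar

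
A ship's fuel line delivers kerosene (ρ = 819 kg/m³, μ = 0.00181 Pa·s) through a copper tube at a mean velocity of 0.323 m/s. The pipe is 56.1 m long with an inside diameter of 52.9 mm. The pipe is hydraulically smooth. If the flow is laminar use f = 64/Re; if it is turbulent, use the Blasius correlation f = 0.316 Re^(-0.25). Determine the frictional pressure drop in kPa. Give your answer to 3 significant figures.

Reynolds number Re = ρVD/μ = 819 · 0.323 · 0.0529 / 0.00181 = 7731.
Re > 4000 → turbulent. Smooth-pipe (Blasius): f = 0.316 Re^(-0.25) = 0.316/(7731)^0.25 = 0.0337.
Darcy-Weisbach: ΔP = f(L/D)(ρV²/2) = 0.0337·(56.1/0.0529)·(819·0.323²/2) = 0.0337·1060·42.72 = 1527 Pa.
ΔP = 1527 Pa = 1.53 kPa.

ΔP ≈ 1.53 kPa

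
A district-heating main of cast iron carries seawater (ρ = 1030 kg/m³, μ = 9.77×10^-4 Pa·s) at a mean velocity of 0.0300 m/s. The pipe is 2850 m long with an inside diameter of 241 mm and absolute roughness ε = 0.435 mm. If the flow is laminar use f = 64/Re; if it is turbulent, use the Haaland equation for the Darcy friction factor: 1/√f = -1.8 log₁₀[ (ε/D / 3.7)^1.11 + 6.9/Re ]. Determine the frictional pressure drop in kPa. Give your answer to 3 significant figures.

ΔP ≈ 0.194 kPa

Reynolds number Re = ρVD/μ = 1030 · 0.03 · 0.241 / 0.000977 = 7622.
Re > 4000 → turbulent. Relative roughness ε/D = 0.000435/0.241 = 0.0018. Haaland: 1/√f = -1.8 log₁₀[(0.0018/3.7)^1.11 + 6.9/7622] = -1.8 log₁₀[0.000211 + 0.000905] = 5.314, so f = 0.03541.
Darcy-Weisbach: ΔP = f(L/D)(ρV²/2) = 0.03541·(2850/0.241)·(1030·0.03²/2) = 0.03541·1.183e+04·0.4635 = 194.1 Pa.
ΔP = 194.1 Pa = 0.194 kPa.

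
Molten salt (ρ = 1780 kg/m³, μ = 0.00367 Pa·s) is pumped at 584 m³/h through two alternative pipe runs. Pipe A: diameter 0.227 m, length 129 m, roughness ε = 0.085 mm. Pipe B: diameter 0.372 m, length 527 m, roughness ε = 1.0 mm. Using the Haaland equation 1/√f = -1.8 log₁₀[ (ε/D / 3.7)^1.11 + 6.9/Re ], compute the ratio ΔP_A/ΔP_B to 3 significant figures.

Pipe A: V = Q/A = 0.1622/0.04047 = 4.008 m/s; Re = 4.413e+05; ε/D = 0.000374; Haaland → f = 0.01685; ΔP_A = f(L/D)(ρV²/2) = 1.369e+05 Pa.
Pipe B: V = Q/A = 0.1622/0.1087 = 1.493 m/s; Re = 2.693e+05; ε/D = 0.00269; Haaland → f = 0.02591; ΔP_B = f(L/D)(ρV²/2) = 7.278e+04 Pa.
ΔP_A/ΔP_B = 1.369e+05/7.278e+04 = 1.88.

ΔP_A/ΔP_B ≈ 1.88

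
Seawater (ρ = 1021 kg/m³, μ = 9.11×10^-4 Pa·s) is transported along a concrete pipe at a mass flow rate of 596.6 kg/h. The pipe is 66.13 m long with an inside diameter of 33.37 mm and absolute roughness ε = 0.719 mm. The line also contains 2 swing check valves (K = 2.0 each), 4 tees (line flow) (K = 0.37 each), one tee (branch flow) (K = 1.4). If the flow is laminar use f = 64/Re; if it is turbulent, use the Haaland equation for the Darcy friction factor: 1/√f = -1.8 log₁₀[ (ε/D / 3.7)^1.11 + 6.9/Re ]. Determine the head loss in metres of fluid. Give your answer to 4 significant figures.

ṁ = 596.6 kg/h = 596.6/3600 = 0.1657 kg/s.
A = πD²/4 = π(0.03337)²/4 = 0.0008746 m²; mean velocity V = ṁ/(ρA) = 0.1657/(1021 · 0.0008746) = 0.1856 m/s.
Reynolds number Re = ρVD/μ = 1021 · 0.1856 · 0.03337 / 0.000911 = 6941.
Re > 4000 → turbulent. Relative roughness ε/D = 0.000719/0.03337 = 0.0215. Haaland: 1/√f = -1.8 log₁₀[(0.0215/3.7)^1.11 + 6.9/6941] = -1.8 log₁₀[0.00331 + 0.000994] = 4.26, so f = 0.05511.
Total minor-loss coefficient ΣK = 2·2 + 4·0.37 + 1·1.4 = 6.88.
ΔP = [f·L/D + ΣK]·(ρV²/2) = [0.05511·66.13/0.03337 + 6.88]·(1021·0.1856²/2) = [109.2 + 6.88]·17.58 = 2041 Pa.
Head loss h_f = ΔP/(ρg) = 2041/(1021·9.81) = 0.2038 m.

h_f ≈ 0.2038 m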